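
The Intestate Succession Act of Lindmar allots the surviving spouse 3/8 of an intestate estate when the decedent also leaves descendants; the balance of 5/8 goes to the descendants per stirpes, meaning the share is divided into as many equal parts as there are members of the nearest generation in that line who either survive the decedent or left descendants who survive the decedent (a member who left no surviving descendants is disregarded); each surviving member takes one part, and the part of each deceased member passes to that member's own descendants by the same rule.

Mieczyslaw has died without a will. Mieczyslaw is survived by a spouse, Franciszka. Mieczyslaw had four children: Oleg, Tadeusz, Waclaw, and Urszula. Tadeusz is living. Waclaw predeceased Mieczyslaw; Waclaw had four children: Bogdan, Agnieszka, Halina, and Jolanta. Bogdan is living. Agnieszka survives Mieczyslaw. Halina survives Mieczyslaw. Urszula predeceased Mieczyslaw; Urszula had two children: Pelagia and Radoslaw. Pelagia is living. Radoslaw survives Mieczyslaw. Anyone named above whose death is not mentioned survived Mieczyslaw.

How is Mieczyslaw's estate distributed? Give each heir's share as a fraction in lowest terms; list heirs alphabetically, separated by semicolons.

Agnieszka 5/128; Bogdan 5/128; Franciszka 3/8; Halina 5/128; Jolanta 5/128; Oleg 5/32; Pelagia 5/64; Radoslaw 5/64; Tadeusz 5/32

Franciszka, as surviving spouse, takes 3/8.
The remaining 5/8 passes to Mieczyslaw's descendants per stirpes.
The 5/8 is divided into 4 equal shares of 5/32 among Oleg, Tadeusz, Waclaw, Urszula.
Oleg is living and takes 5/32.
Tadeusz is living and takes 5/32.
Waclaw predeceased; the 5/32 allotted to Waclaw's branch passes to Waclaw's issue by representation.
The 5/32 is divided into 4 equal shares of 5/128 among Bogdan, Agnieszka, Halina, Jolanta.
Bogdan is living and takes 5/128.
Agnieszka is living and takes 5/128.
Halina is living and takes 5/128.
Jolanta is living and takes 5/128.
Urszula predeceased; the 5/32 allotted to Urszula's branch passes to Urszula's issue by representation.
The 5/32 is divided into 2 equal shares of 5/64 among Pelagia, Radoslaw.
Pelagia is living and takes 5/64.
Radoslaw is living and takes 5/64.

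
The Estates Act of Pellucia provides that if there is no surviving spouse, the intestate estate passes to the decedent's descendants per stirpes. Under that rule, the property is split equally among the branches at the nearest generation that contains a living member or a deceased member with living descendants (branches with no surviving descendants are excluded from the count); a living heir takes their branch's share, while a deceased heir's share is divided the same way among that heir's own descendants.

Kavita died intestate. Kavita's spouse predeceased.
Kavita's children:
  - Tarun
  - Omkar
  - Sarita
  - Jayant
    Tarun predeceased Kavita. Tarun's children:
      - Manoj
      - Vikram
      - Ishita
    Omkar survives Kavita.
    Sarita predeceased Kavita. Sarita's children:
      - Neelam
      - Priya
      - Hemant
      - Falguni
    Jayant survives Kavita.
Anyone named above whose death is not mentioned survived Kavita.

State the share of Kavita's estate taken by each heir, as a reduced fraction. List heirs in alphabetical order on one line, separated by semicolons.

Falguni 1/16; Hemant 1/16; Ishita 1/12; Jayant 1/4; Manoj 1/12; Neelam 1/16; Omkar 1/4; Priya 1/16; Vikram 1/12

There is no surviving spouse, so the entire estate passes to Kavita's descendants per stirpes.
The estate is divided into 4 equal shares of 1/4 among Tarun, Omkar, Sarita, Jayant.
Tarun predeceased; the 1/4 allotted to Tarun's branch passes to Tarun's issue by representation.
The 1/4 is divided into 3 equal shares of 1/12 among Manoj, Vikram, Ishita.
Manoj is living and takes 1/12.
Vikram is living and takes 1/12.
Ishita is living and takes 1/12.
Omkar is living and takes 1/4.
Sarita predeceased; the 1/4 allotted to Sarita's branch passes to Sarita's issue by representation.
The 1/4 is divided into 4 equal shares of 1/16 among Neelam, Priya, Hemant, Falguni.
Neelam is living and takes 1/16.
Priya is living and takes 1/16.
Hemant is living and takes 1/16.
Falguni is living and takes 1/16.
Jayant is living and takes 1/4.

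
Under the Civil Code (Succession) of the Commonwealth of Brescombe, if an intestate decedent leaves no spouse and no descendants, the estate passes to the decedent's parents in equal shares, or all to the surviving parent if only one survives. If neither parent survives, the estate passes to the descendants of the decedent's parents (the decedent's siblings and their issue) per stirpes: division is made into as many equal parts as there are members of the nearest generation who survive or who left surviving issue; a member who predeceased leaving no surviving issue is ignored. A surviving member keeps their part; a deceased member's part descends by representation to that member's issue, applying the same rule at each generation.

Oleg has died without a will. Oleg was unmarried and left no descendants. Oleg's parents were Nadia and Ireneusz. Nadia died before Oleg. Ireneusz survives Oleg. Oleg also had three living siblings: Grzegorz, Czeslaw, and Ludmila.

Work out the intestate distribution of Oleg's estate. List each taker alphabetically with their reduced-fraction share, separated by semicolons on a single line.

Ireneusz 1

Only one parent, Ireneusz, survives, so Ireneusz takes the entire estate. The siblings take nothing because a surviving parent has priority.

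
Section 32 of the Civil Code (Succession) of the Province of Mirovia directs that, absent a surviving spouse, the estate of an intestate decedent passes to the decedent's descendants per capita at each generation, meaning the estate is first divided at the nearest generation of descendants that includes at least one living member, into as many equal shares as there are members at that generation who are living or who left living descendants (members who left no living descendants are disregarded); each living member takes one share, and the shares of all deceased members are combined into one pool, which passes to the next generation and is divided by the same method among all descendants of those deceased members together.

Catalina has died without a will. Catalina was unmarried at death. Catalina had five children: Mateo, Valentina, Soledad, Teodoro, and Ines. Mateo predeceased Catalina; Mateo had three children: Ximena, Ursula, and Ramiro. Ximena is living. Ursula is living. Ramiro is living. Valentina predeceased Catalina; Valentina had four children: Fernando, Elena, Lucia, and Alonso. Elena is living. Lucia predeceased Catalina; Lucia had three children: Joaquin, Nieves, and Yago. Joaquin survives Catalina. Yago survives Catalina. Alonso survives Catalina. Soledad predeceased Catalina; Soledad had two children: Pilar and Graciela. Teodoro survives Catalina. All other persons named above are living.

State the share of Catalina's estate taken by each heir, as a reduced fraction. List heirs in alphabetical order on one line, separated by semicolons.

There is no surviving spouse, so the entire estate passes to Catalina's descendants per capita at each generation.
At generation 1 (Mateo, Valentina, Soledad, Teodoro, Ines) there are 5 shares of (1)/5 = 1/5 each.
Living: Teodoro and Ines — each takes 1/5.
Deceased: Mateo, Valentina, and Soledad. Their combined 3/5 is pooled and carried to generation 2.
At generation 2 (Ximena, Ursula, Ramiro, Fernando, Elena, Lucia, Alonso, Pilar, Graciela) there are 9 shares of (3/5)/9 = 1/15 each.
Living: Ximena, Ursula, Ramiro, Fernando, Elena, Alonso, Pilar, and Graciela — each takes 1/15.
Deceased: Lucia. That 1/15 share is carried to generation 3.
At generation 3 (Joaquin, Nieves, Yago) there are 3 shares of (1/15)/3 = 1/45 each.
Living: Joaquin, Nieves, and Yago — each takes 1/45.

Alonso 1/15; Elena 1/15; Fernando 1/15; Graciela 1/15; Ines 1/5; Joaquin 1/45; Nieves 1/45; Pilar 1/15; Ramiro 1/15; Teodoro 1/5; Ursula 1/15; Ximena 1/15; Yago 1/45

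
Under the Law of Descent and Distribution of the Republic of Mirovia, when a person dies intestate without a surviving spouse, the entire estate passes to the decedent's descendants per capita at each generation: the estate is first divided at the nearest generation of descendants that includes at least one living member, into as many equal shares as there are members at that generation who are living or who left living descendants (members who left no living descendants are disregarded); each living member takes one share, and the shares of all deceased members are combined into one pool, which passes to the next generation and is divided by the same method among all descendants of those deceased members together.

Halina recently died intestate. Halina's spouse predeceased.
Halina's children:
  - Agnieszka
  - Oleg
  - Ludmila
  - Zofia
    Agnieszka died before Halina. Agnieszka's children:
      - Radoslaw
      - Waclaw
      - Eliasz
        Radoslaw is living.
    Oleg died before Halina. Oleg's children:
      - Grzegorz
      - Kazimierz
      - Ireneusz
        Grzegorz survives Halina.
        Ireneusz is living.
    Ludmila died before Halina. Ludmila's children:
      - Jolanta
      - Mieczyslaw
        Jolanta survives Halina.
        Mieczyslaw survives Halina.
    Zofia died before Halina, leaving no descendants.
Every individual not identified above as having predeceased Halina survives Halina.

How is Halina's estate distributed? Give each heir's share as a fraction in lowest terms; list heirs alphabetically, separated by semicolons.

Eliasz 1/8; Grzegorz 1/8; Ireneusz 1/8; Jolanta 1/8; Kazimierz 1/8; Mieczyslaw 1/8; Radoslaw 1/8; Waclaw 1/8

There is no surviving spouse, so the entire estate passes to Halina's descendants per capita at each generation.
No one at generation 1 (Agnieszka, Oleg, Ludmila) is living; moving to the next generation.
At generation 2 (Radoslaw, Waclaw, Eliasz, Grzegorz, Kazimierz, Ireneusz, Jolanta, Mieczyslaw) there are 8 shares of (1)/8 = 1/8 each.
Living: Radoslaw, Waclaw, Eliasz, Grzegorz, Kazimierz, Ireneusz, Jolanta, and Mieczyslaw — each takes 1/8.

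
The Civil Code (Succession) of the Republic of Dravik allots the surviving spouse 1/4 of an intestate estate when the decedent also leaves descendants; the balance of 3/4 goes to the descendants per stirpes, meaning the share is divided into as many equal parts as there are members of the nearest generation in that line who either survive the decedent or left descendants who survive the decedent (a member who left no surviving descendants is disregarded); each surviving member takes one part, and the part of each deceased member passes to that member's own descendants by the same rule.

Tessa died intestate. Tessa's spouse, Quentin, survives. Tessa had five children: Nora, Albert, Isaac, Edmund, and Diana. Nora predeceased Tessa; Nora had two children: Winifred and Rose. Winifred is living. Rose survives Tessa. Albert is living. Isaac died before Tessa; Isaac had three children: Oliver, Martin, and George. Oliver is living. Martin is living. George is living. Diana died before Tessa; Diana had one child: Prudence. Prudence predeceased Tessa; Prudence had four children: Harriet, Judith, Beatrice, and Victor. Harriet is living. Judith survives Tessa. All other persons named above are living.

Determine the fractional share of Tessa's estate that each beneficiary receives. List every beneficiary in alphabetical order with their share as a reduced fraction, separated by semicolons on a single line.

Quentin, as surviving spouse, takes 1/4.
The remaining 3/4 passes to Tessa's descendants per stirpes.
The 3/4 is divided into 5 equal shares of 3/20 among Nora, Albert, Isaac, Edmund, Diana.
Nora predeceased; the 3/20 allotted to Nora's branch passes to Nora's issue by representation.
The 3/20 is divided into 2 equal shares of 3/40 among Winifred, Rose.
Winifred is living and takes 3/40.
Rose is living and takes 3/40.
Albert is living and takes 3/20.
Isaac predeceased; the 3/20 allotted to Isaac's branch passes to Isaac's issue by representation.
The 3/20 is divided into 3 equal shares of 1/20 among Oliver, Martin, George.
Oliver is living and takes 1/20.
Martin is living and takes 1/20.
George is living and takes 1/20.
Edmund is living and takes 3/20.
Diana predeceased; the 3/20 allotted to Diana's branch passes to Diana's issue by representation.
Prudence's line is the sole branch at this level, so the full 3/20 passes to Prudence's issue by representation.
The 3/20 is divided into 4 equal shares of 3/80 among Harriet, Judith, Beatrice, Victor.
Harriet is living and takes 3/80.
Judith is living and takes 3/80.
Beatrice is living and takes 3/80.
Victor is living and takes 3/80.

Albert 3/20; Beatrice 3/80; Edmund 3/20; George 1/20; Harriet 3/80; Judith 3/80; Martin 1/20; Oliver 1/20; Quentin 1/4; Rose 3/40; Victor 3/80; Winifred 3/40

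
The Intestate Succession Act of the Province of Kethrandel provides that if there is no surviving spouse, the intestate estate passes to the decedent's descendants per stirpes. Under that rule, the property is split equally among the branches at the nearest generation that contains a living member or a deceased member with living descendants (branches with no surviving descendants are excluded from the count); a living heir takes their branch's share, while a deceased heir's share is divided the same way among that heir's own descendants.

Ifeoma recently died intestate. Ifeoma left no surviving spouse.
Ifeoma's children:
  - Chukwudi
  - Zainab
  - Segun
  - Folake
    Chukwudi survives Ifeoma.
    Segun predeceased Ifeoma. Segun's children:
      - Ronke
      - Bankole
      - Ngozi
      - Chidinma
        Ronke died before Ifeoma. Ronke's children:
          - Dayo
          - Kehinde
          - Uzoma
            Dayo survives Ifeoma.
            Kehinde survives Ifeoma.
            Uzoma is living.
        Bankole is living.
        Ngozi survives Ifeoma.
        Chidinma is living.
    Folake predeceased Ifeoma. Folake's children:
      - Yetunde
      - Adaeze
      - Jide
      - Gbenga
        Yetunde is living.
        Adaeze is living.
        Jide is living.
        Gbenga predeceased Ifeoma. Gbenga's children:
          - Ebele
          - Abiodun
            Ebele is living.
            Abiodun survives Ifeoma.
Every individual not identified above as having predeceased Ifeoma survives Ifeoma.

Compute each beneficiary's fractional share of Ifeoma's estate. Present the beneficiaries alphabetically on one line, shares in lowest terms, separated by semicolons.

There is no surviving spouse, so the entire estate passes to Ifeoma's descendants per stirpes.
The estate is divided into 4 equal shares of 1/4 among Chukwudi, Zainab, Segun, Folake.
Chukwudi is living and takes 1/4.
Zainab is living and takes 1/4.
Segun predeceased; the 1/4 allotted to Segun's branch passes to Segun's issue by representation.
The 1/4 is divided into 4 equal shares of 1/16 among Ronke, Bankole, Ngozi, Chidinma.
Ronke predeceased; the 1/16 allotted to Ronke's branch passes to Ronke's issue by representation.
The 1/16 is divided into 3 equal shares of 1/48 among Dayo, Kehinde, Uzoma.
Dayo is living and takes 1/48.
Kehinde is living and takes 1/48.
Uzoma is living and takes 1/48.
Bankole is living and takes 1/16.
Ngozi is living and takes 1/16.
Chidinma is living and takes 1/16.
Folake predeceased; the 1/4 allotted to Folake's branch passes to Folake's issue by representation.
The 1/4 is divided into 4 equal shares of 1/16 among Yetunde, Adaeze, Jide, Gbenga.
Yetunde is living and takes 1/16.
Adaeze is living and takes 1/16.
Jide is living and takes 1/16.
Gbenga predeceased; the 1/16 allotted to Gbenga's branch passes to Gbenga's issue by representation.
The 1/16 is divided into 2 equal shares of 1/32 among Ebele, Abiodun.
Ebele is living and takes 1/32.
Abiodun is living and takes 1/32.

Abiodun 1/32; Adaeze 1/16; Bankole 1/16; Chidinma 1/16; Chukwudi 1/4; Dayo 1/48; Ebele 1/32; Jide 1/16; Kehinde 1/48; Ngozi 1/16; Uzoma 1/48; Yetunde 1/16; Zainab 1/4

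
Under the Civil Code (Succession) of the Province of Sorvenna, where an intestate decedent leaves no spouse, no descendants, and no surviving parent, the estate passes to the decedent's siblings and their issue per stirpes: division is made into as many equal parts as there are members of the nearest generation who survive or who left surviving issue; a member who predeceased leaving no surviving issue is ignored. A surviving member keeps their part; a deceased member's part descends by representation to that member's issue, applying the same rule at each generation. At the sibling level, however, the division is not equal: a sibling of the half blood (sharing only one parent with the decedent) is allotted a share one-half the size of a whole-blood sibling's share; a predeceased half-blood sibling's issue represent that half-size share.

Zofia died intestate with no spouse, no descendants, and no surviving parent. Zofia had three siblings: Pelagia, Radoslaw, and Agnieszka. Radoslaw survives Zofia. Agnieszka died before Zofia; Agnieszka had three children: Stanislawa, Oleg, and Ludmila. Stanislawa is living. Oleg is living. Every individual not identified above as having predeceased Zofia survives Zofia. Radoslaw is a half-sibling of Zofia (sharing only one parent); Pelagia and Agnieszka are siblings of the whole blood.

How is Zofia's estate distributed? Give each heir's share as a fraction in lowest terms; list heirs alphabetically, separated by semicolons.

No spouse, descendants, or parent survives, so the estate passes to Zofia's siblings per stirpes.
Half-blood siblings count for one-half the weight of whole-blood siblings at the initial division.
Dividing 1 in proportion to weights (total weight 5/2): Pelagia (weight 1) → 2/5; Radoslaw (weight 1/2) → 1/5; Agnieszka (weight 1) → 2/5.
Pelagia is living and takes 2/5.
Radoslaw is living and takes 1/5.
Agnieszka predeceased; the 2/5 allotted to Agnieszka's branch passes to Agnieszka's issue by representation.
The 2/5 is divided into 3 equal shares of 2/15 among Stanislawa, Oleg, Ludmila.
Stanislawa is living and takes 2/15.
Oleg is living and takes 2/15.
Ludmila is living and takes 2/15.

Ludmila 2/15; Oleg 2/15; Pelagia 2/5; Radoslaw 1/5; Stanislawa 2/15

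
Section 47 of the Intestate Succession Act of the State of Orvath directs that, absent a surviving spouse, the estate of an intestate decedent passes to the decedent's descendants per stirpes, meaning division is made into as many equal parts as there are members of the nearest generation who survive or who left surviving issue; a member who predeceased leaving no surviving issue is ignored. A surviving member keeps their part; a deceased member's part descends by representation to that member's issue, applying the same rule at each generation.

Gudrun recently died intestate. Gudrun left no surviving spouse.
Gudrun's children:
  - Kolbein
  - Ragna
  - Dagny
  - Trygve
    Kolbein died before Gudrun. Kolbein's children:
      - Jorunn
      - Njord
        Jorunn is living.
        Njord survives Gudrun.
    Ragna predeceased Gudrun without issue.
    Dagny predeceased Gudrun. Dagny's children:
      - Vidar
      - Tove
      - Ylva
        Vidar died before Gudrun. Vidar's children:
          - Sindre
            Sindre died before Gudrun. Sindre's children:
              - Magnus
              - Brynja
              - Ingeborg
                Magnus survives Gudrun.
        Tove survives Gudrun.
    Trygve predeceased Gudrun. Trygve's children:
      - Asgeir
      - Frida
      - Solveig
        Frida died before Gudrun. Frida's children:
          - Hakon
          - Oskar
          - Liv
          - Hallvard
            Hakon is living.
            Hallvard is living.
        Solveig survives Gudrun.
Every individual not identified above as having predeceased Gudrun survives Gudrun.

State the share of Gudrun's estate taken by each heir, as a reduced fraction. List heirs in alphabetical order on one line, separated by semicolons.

Asgeir 1/9; Brynja 1/27; Hakon 1/36; Hallvard 1/36; Ingeborg 1/27; Jorunn 1/6; Liv 1/36; Magnus 1/27; Njord 1/6; Oskar 1/36; Solveig 1/9; Tove 1/9; Ylva 1/9

There is no surviving spouse, so the entire estate passes to Gudrun's descendants per stirpes.
Ragna left no surviving issue, so that branch lapses and is disregarded.
The estate is divided into 3 equal shares of 1/3 among Kolbein, Dagny, Trygve.
Kolbein predeceased; the 1/3 allotted to Kolbein's branch passes to Kolbein's issue by representation.
The 1/3 is divided into 2 equal shares of 1/6 among Jorunn, Njord.
Jorunn is living and takes 1/6.
Njord is living and takes 1/6.
Dagny predeceased; the 1/3 allotted to Dagny's branch passes to Dagny's issue by representation.
The 1/3 is divided into 3 equal shares of 1/9 among Vidar, Tove, Ylva.
Vidar predeceased; the 1/9 allotted to Vidar's branch passes to Vidar's issue by representation.
Sindre's line is the sole branch at this level, so the full 1/9 passes to Sindre's issue by representation.
The 1/9 is divided into 3 equal shares of 1/27 among Magnus, Brynja, Ingeborg.
Magnus is living and takes 1/27.
Brynja is living and takes 1/27.
Ingeborg is living and takes 1/27.
Tove is living and takes 1/9.
Ylva is living and takes 1/9.
Trygve predeceased; the 1/3 allotted to Trygve's branch passes to Trygve's issue by representation.
The 1/3 is divided into 3 equal shares of 1/9 among Asgeir, Frida, Solveig.
Asgeir is living and takes 1/9.
Frida predeceased; the 1/9 allotted to Frida's branch passes to Frida's issue by representation.
The 1/9 is divided into 4 equal shares of 1/36 among Hakon, Oskar, Liv, Hallvard.
Hakon is living and takes 1/36.
Oskar is living and takes 1/36.
Liv is living and takes 1/36.
Hallvard is living and takes 1/36.
Solveig is living and takes 1/9.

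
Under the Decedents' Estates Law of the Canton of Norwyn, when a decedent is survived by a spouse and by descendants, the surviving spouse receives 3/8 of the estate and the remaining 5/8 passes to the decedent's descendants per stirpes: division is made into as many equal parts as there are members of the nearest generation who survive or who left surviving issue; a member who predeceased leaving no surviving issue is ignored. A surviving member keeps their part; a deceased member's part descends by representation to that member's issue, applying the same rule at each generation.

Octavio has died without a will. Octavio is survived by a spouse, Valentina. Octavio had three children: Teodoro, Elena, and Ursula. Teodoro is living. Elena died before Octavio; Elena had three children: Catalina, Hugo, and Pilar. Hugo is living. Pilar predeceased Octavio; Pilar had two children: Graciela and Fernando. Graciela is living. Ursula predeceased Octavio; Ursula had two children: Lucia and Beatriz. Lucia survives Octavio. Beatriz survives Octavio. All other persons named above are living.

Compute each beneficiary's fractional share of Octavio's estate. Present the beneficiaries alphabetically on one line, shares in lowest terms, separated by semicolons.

Valentina, as surviving spouse, takes 3/8.
The remaining 5/8 passes to Octavio's descendants per stirpes.
The 5/8 is divided into 3 equal shares of 5/24 among Teodoro, Elena, Ursula.
Teodoro is living and takes 5/24.
Elena predeceased; the 5/24 allotted to Elena's branch passes to Elena's issue by representation.
The 5/24 is divided into 3 equal shares of 5/72 among Catalina, Hugo, Pilar.
Catalina is living and takes 5/72.
Hugo is living and takes 5/72.
Pilar predeceased; the 5/72 allotted to Pilar's branch passes to Pilar's issue by representation.
The 5/72 is divided into 2 equal shares of 5/144 among Graciela, Fernando.
Graciela is living and takes 5/144.
Fernando is living and takes 5/144.
Ursula predeceased; the 5/24 allotted to Ursula's branch passes to Ursula's issue by representation.
The 5/24 is divided into 2 equal shares of 5/48 among Lucia, Beatriz.
Lucia is living and takes 5/48.
Beatriz is living and takes 5/48.

Beatriz 5/48; Catalina 5/72; Fernando 5/144; Graciela 5/144; Hugo 5/72; Lucia 5/48; Teodoro 5/24; Valentina 3/8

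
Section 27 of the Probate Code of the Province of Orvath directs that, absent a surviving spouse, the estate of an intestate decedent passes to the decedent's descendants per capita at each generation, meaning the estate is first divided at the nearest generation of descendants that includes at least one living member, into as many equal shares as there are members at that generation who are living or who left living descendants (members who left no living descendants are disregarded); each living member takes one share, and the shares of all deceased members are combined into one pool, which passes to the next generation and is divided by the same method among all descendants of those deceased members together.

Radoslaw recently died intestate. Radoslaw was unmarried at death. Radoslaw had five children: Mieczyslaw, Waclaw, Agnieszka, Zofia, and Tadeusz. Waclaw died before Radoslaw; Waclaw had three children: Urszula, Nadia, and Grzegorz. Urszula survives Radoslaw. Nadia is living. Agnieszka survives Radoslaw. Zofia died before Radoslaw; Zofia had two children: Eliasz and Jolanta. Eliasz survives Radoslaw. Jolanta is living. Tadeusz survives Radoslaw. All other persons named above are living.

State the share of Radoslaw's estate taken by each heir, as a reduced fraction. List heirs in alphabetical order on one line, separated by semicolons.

Agnieszka 1/5; Eliasz 2/25; Grzegorz 2/25; Jolanta 2/25; Mieczyslaw 1/5; Nadia 2/25; Tadeusz 1/5; Urszula 2/25

There is no surviving spouse, so the entire estate passes to Radoslaw's descendants per capita at each generation.
At generation 1 (Mieczyslaw, Waclaw, Agnieszka, Zofia, Tadeusz) there are 5 shares of (1)/5 = 1/5 each.
Living: Mieczyslaw, Agnieszka, and Tadeusz — each takes 1/5.
Deceased: Waclaw and Zofia. Their combined 2/5 is pooled and carried to generation 2.
At generation 2 (Urszula, Nadia, Grzegorz, Eliasz, Jolanta) there are 5 shares of (2/5)/5 = 2/25 each.
Living: Urszula, Nadia, Grzegorz, Eliasz, and Jolanta — each takes 2/25.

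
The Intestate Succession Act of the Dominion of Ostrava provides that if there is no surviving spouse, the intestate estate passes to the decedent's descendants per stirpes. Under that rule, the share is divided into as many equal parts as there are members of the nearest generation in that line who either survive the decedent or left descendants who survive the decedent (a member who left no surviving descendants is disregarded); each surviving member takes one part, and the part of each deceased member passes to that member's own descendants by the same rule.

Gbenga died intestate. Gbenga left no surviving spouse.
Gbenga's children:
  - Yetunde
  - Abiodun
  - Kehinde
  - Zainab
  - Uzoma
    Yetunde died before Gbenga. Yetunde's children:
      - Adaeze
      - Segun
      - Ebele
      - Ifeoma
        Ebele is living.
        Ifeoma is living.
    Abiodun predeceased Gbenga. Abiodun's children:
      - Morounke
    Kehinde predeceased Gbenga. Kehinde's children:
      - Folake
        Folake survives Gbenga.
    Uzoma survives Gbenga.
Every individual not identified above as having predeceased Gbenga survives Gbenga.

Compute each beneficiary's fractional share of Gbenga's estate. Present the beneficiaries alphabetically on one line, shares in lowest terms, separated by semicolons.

There is no surviving spouse, so the entire estate passes to Gbenga's descendants per stirpes.
The estate is divided into 5 equal shares of 1/5 among Yetunde, Abiodun, Kehinde, Zainab, Uzoma.
Yetunde predeceased; the 1/5 allotted to Yetunde's branch passes to Yetunde's issue by representation.
The 1/5 is divided into 4 equal shares of 1/20 among Adaeze, Segun, Ebele, Ifeoma.
Adaeze is living and takes 1/20.
Segun is living and takes 1/20.
Ebele is living and takes 1/20.
Ifeoma is living and takes 1/20.
Abiodun predeceased; the 1/5 allotted to Abiodun's branch passes to Abiodun's issue by representation.
Morounke is the sole taker at this level and receives the full 1/5.
Kehinde predeceased; the 1/5 allotted to Kehinde's branch passes to Kehinde's issue by representation.
Folake is the sole taker at this level and receives the full 1/5.
Zainab is living and takes 1/5.
Uzoma is living and takes 1/5.

Adaeze 1/20; Ebele 1/20; Folake 1/5; Ifeoma 1/20; Morounke 1/5; Segun 1/20; Uzoma 1/5; Zainab 1/5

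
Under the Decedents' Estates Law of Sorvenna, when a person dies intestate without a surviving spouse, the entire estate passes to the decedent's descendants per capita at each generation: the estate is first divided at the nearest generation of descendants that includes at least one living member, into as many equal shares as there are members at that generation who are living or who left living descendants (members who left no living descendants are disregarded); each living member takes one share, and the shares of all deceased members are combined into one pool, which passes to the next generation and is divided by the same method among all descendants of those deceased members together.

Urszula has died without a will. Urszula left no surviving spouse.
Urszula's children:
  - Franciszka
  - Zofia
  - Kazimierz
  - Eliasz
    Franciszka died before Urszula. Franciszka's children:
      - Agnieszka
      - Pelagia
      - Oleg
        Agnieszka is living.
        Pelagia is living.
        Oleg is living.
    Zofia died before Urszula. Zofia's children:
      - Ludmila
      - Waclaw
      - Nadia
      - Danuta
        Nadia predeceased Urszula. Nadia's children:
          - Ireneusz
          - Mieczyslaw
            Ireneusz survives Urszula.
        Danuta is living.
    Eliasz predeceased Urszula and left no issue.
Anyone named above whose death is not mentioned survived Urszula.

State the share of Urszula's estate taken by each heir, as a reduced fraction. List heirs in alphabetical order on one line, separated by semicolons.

There is no surviving spouse, so the entire estate passes to Urszula's descendants per capita at each generation.
At generation 1 (Franciszka, Zofia, Kazimierz) there are 3 shares of (1)/3 = 1/3 each.
Living: Kazimierz — each takes 1/3.
Deceased: Franciszka and Zofia. Their combined 2/3 is pooled and carried to generation 2.
At generation 2 (Agnieszka, Pelagia, Oleg, Ludmila, Waclaw, Nadia, Danuta) there are 7 shares of (2/3)/7 = 2/21 each.
Living: Agnieszka, Pelagia, Oleg, Ludmila, Waclaw, and Danuta — each takes 2/21.
Deceased: Nadia. That 2/21 share is carried to generation 3.
At generation 3 (Ireneusz, Mieczyslaw) there are 2 shares of (2/21)/2 = 1/21 each.
Living: Ireneusz and Mieczyslaw — each takes 1/21.

Agnieszka 2/21; Danuta 2/21; Ireneusz 1/21; Kazimierz 1/3; Ludmila 2/21; Mieczyslaw 1/21; Oleg 2/21; Pelagia 2/21; Waclaw 2/21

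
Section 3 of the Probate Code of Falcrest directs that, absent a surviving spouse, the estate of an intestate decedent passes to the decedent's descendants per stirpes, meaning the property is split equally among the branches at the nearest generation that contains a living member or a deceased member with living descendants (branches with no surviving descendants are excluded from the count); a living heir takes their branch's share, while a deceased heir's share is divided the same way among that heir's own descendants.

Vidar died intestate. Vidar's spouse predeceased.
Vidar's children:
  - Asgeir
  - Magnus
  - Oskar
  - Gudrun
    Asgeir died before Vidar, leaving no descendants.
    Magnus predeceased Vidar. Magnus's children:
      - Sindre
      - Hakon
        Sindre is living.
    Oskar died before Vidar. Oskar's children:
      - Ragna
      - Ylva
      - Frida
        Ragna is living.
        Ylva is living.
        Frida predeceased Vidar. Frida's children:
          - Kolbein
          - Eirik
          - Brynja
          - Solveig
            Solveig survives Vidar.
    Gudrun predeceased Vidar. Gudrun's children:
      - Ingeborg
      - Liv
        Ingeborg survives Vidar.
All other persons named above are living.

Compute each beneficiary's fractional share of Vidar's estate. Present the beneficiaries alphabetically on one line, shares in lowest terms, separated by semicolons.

There is no surviving spouse, so the entire estate passes to Vidar's descendants per stirpes.
Asgeir left no surviving issue, so that branch lapses and is disregarded.
The estate is divided into 3 equal shares of 1/3 among Magnus, Oskar, Gudrun.
Magnus predeceased; the 1/3 allotted to Magnus's branch passes to Magnus's issue by representation.
The 1/3 is divided into 2 equal shares of 1/6 among Sindre, Hakon.
Sindre is living and takes 1/6.
Hakon is living and takes 1/6.
Oskar predeceased; the 1/3 allotted to Oskar's branch passes to Oskar's issue by representation.
The 1/3 is divided into 3 equal shares of 1/9 among Ragna, Ylva, Frida.
Ragna is living and takes 1/9.
Ylva is living and takes 1/9.
Frida predeceased; the 1/9 allotted to Frida's branch passes to Frida's issue by representation.
The 1/9 is divided into 4 equal shares of 1/36 among Kolbein, Eirik, Brynja, Solveig.
Kolbein is living and takes 1/36.
Eirik is living and takes 1/36.
Brynja is living and takes 1/36.
Solveig is living and takes 1/36.
Gudrun predeceased; the 1/3 allotted to Gudrun's branch passes to Gudrun's issue by representation.
The 1/3 is divided into 2 equal shares of 1/6 among Ingeborg, Liv.
Ingeborg is living and takes 1/6.
Liv is living and takes 1/6.

Brynja 1/36; Eirik 1/36; Hakon 1/6; Ingeborg 1/6; Kolbein 1/36; Liv 1/6; Ragna 1/9; Sindre 1/6; Solveig 1/36; Ylva 1/9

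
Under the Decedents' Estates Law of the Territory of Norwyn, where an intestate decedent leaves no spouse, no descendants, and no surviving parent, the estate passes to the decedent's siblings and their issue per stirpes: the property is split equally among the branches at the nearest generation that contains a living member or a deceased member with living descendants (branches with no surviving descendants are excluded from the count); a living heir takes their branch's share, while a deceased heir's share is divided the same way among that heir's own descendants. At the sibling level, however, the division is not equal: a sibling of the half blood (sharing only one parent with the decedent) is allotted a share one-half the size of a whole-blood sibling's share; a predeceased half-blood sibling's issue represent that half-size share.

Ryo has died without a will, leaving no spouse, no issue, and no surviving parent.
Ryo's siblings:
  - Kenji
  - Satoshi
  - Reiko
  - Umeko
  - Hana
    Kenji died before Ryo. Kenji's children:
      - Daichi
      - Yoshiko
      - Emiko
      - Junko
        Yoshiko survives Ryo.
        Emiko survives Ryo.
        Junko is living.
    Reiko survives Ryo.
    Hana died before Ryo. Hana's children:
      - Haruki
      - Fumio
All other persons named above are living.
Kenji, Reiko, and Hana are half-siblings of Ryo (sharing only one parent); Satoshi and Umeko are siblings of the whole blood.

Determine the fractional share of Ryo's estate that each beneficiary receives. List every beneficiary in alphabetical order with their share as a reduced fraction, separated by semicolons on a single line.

Daichi 1/28; Emiko 1/28; Fumio 1/14; Haruki 1/14; Junko 1/28; Reiko 1/7; Satoshi 2/7; Umeko 2/7; Yoshiko 1/28

No spouse, descendants, or parent survives, so the estate passes to Ryo's siblings per stirpes.
Half-blood siblings count for one-half the weight of whole-blood siblings at the initial division.
Dividing 1 in proportion to weights (total weight 7/2): Kenji (weight 1/2) → 1/7; Satoshi (weight 1) → 2/7; Reiko (weight 1/2) → 1/7; Umeko (weight 1) → 2/7; Hana (weight 1/2) → 1/7.
Kenji predeceased; the 1/7 allotted to Kenji's branch passes to Kenji's issue by representation.
The 1/7 is divided into 4 equal shares of 1/28 among Daichi, Yoshiko, Emiko, Junko.
Daichi is living and takes 1/28.
Yoshiko is living and takes 1/28.
Emiko is living and takes 1/28.
Junko is living and takes 1/28.
Satoshi is living and takes 2/7.
Reiko is living and takes 1/7.
Umeko is living and takes 2/7.
Hana predeceased; the 1/7 allotted to Hana's branch passes to Hana's issue by representation.
The 1/7 is divided into 2 equal shares of 1/14 among Haruki, Fumio.
Haruki is living and takes 1/14.
Fumio is living and takes 1/14.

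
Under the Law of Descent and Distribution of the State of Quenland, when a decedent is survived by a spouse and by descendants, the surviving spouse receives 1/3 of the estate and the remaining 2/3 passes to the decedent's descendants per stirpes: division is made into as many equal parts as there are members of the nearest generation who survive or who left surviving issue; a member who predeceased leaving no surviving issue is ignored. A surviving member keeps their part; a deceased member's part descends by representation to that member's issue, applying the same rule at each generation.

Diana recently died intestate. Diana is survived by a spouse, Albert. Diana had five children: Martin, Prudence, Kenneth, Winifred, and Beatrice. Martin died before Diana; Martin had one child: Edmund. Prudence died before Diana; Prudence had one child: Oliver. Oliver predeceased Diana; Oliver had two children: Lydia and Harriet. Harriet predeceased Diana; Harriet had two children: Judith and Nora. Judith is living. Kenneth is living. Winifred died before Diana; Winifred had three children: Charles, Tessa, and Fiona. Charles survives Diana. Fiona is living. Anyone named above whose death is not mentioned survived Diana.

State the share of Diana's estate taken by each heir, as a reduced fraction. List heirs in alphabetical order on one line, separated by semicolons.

Albert 1/3; Beatrice 2/15; Charles 2/45; Edmund 2/15; Fiona 2/45; Judith 1/30; Kenneth 2/15; Lydia 1/15; Nora 1/30; Tessa 2/45

Albert, as surviving spouse, takes 1/3.
The remaining 2/3 passes to Diana's descendants per stirpes.
The 2/3 is divided into 5 equal shares of 2/15 among Martin, Prudence, Kenneth, Winifred, Beatrice.
Martin predeceased; the 2/15 allotted to Martin's branch passes to Martin's issue by representation.
Edmund is the sole taker at this level and receives the full 2/15.
Prudence predeceased; the 2/15 allotted to Prudence's branch passes to Prudence's issue by representation.
Oliver's line is the sole branch at this level, so the full 2/15 passes to Oliver's issue by representation.
The 2/15 is divided into 2 equal shares of 1/15 among Lydia, Harriet.
Lydia is living and takes 1/15.
Harriet predeceased; the 1/15 allotted to Harriet's branch passes to Harriet's issue by representation.
The 1/15 is divided into 2 equal shares of 1/30 among Judith, Nora.
Judith is living and takes 1/30.
Nora is living and takes 1/30.
Kenneth is living and takes 2/15.
Winifred predeceased; the 2/15 allotted to Winifred's branch passes to Winifred's issue by representation.
The 2/15 is divided into 3 equal shares of 2/45 among Charles, Tessa, Fiona.
Charles is living and takes 2/45.
Tessa is living and takes 2/45.
Fiona is living and takes 2/45.
Beatrice is living and takes 2/15.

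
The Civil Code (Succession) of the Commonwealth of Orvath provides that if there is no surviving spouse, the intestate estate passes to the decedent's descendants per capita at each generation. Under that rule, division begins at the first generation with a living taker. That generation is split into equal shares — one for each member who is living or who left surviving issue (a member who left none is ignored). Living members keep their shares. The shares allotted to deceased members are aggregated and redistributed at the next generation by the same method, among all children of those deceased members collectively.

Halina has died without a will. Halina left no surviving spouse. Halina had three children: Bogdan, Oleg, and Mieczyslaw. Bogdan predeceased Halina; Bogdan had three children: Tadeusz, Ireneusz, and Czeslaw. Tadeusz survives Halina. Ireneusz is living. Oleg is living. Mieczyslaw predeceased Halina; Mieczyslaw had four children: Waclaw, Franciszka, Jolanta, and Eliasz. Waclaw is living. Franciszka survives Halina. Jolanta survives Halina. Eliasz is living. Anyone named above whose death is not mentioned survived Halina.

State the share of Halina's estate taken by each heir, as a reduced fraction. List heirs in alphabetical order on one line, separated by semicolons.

Czeslaw 2/21; Eliasz 2/21; Franciszka 2/21; Ireneusz 2/21; Jolanta 2/21; Oleg 1/3; Tadeusz 2/21; Waclaw 2/21

There is no surviving spouse, so the entire estate passes to Halina's descendants per capita at each generation.
At generation 1 (Bogdan, Oleg, Mieczyslaw) there are 3 shares of (1)/3 = 1/3 each.
Living: Oleg — each takes 1/3.
Deceased: Bogdan and Mieczyslaw. Their combined 2/3 is pooled and carried to generation 2.
At generation 2 (Tadeusz, Ireneusz, Czeslaw, Waclaw, Franciszka, Jolanta, Eliasz) there are 7 shares of (2/3)/7 = 2/21 each.
Living: Tadeusz, Ireneusz, Czeslaw, Waclaw, Franciszka, Jolanta, and Eliasz — each takes 2/21.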